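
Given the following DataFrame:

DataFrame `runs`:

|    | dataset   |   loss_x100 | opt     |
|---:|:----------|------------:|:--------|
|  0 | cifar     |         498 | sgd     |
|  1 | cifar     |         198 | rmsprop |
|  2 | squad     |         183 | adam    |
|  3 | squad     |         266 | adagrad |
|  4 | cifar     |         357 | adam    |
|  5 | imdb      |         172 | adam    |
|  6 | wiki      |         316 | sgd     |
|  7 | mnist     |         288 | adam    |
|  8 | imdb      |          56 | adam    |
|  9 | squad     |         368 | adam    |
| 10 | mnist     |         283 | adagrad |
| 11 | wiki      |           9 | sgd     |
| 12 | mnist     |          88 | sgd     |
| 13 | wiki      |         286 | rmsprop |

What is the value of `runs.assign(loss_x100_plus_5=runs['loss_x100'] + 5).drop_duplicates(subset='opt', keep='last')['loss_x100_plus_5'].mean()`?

261.25

add column loss_x100_plus_5 = runs['loss_x100'] + 5:
   dataset  loss_x100      opt  loss_x100_plus_5
0    cifar        498      sgd               503
1    cifar        198  rmsprop               203
2    squad        183     adam               188
3    squad        266  adagrad               271
4    cifar        357     adam               362
5     imdb        172     adam               177
6     wiki        316      sgd               321
7    mnist        288     adam               293
8     imdb         56     adam                61
9    squad        368     adam               373
10   mnist        283  adagrad               288
11    wiki          9      sgd                14
12   mnist         88      sgd                93
13    wiki        286  rmsprop               291
drop duplicate opt (keep=last):
   dataset  loss_x100      opt  loss_x100_plus_5
9    squad        368     adam               373
10   mnist        283  adagrad               288
12   mnist         88      sgd                93
13    wiki        286  rmsprop               291
Then the mean of column 'loss_x100_plus_5': 261.25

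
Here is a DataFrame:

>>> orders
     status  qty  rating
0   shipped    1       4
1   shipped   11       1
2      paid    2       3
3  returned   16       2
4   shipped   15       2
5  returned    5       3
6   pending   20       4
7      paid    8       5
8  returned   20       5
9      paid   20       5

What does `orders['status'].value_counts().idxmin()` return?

pending

value_counts of status:
status
shipped     3
paid        3
returned    3
pending     1
Name: count, dtype: int64
Then the label with the smallest value: pending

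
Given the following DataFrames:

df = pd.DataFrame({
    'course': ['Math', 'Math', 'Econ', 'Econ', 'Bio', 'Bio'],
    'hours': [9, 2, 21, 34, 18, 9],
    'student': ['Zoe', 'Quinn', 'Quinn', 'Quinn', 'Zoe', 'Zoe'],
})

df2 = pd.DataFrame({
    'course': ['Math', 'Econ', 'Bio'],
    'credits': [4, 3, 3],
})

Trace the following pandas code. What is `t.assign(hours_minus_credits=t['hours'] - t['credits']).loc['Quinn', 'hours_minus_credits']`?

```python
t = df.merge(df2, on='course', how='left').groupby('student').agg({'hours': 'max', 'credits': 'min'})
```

merge on 'course' (how='left') → 6 rows:
  course  hours student  credits
0   Math      9     Zoe        4
1   Math      2   Quinn        4
2   Econ     21   Quinn        3
3   Econ     34   Quinn        3
4    Bio     18     Zoe        3
5    Bio      9     Zoe        3
group by student: max(hours), min(credits):
         hours  credits
student                
Quinn       34        3
Zoe         18        3
add column hours_minus_credits = t['hours'] - t['credits']:
         hours  credits  hours_minus_credits
student                                     
Quinn       34        3                   31
Zoe         18        3                   15

31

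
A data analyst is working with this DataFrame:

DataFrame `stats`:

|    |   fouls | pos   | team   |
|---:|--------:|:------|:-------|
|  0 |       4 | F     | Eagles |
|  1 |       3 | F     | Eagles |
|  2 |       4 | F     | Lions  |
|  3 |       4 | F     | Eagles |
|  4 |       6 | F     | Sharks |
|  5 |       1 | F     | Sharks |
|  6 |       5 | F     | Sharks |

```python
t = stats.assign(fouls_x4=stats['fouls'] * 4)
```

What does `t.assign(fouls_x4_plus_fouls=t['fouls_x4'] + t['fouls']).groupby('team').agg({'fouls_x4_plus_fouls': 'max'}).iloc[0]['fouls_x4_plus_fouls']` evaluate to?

20

add column fouls_x4 = stats['fouls'] * 4:
   fouls pos    team  fouls_x4
0      4   F  Eagles        16
1      3   F  Eagles        12
2      4   F   Lions        16
3      4   F  Eagles        16
4      6   F  Sharks        24
5      1   F  Sharks         4
6      5   F  Sharks        20
add column fouls_x4_plus_fouls = t['fouls_x4'] + t['fouls']:
   fouls pos    team  fouls_x4  fouls_x4_plus_fouls
0      4   F  Eagles        16                   20
1      3   F  Eagles        12                   15
2      4   F   Lions        16                   20
3      4   F  Eagles        16                   20
4      6   F  Sharks        24                   30
5      1   F  Sharks         4                    5
6      5   F  Sharks        20                   25
group by team, max of fouls_x4_plus_fouls:
        fouls_x4_plus_fouls
team                       
Eagles                   20
Lions                    20
Sharks                   30
Then the value at position 0, column 'fouls_x4_plus_fouls': 20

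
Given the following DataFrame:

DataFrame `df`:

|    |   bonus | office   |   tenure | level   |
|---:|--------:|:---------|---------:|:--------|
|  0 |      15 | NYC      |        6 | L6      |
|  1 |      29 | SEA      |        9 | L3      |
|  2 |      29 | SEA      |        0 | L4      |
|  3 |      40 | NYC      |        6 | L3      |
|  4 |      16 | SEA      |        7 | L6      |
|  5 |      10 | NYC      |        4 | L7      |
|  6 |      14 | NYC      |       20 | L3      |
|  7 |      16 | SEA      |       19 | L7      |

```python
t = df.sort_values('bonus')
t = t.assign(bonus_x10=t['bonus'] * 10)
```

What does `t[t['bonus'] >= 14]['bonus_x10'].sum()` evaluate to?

sort by bonus:
   bonus office  tenure level
5     10    NYC       4    L7
6     14    NYC      20    L3
0     15    NYC       6    L6
4     16    SEA       7    L6
7     16    SEA      19    L7
1     29    SEA       9    L3
2     29    SEA       0    L4
3     40    NYC       6    L3
add column bonus_x10 = t['bonus'] * 10:
   bonus office  tenure level  bonus_x10
5     10    NYC       4    L7        100
6     14    NYC      20    L3        140
0     15    NYC       6    L6        150
4     16    SEA       7    L6        160
7     16    SEA      19    L7        160
1     29    SEA       9    L3        290
2     29    SEA       0    L4        290
3     40    NYC       6    L3        400
filter rows where bonus >= 14:
   bonus office  tenure level  bonus_x10
6     14    NYC      20    L3        140
0     15    NYC       6    L6        150
4     16    SEA       7    L6        160
7     16    SEA      19    L7        160
1     29    SEA       9    L3        290
2     29    SEA       0    L4        290
3     40    NYC       6    L3        400
Then the sum of column 'bonus_x10': 1590

1590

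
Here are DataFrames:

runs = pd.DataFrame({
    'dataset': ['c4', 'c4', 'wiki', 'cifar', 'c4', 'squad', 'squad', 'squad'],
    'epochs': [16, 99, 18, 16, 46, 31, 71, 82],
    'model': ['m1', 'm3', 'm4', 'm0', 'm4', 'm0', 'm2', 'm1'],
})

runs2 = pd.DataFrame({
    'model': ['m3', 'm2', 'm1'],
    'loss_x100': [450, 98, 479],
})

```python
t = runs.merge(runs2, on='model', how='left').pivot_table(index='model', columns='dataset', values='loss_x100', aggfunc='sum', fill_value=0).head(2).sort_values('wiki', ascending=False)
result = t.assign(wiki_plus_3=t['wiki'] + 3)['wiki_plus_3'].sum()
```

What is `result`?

merge on 'model' (how='left') → 8 rows:
  dataset  epochs model  loss_x100
0      c4      16    m1      479.0
1      c4      99    m3      450.0
2    wiki      18    m4        NaN
3   cifar      16    m0        NaN
4      c4      46    m4        NaN
5   squad      31    m0        NaN
6   squad      71    m2       98.0
7   squad      82    m1      479.0
pivot: rows=model, cols=dataset, sum(loss_x100):
dataset     c4  cifar  squad  wiki
model                             
m0         0.0    0.0    0.0   0.0
m1       479.0    0.0  479.0   0.0
m2         0.0    0.0   98.0   0.0
m3       450.0    0.0    0.0   0.0
m4         0.0    0.0    0.0   0.0
take first 2 rows:
dataset     c4  cifar  squad  wiki
model                             
m0         0.0    0.0    0.0   0.0
m1       479.0    0.0  479.0   0.0
sort by wiki descending:
dataset     c4  cifar  squad  wiki
model                             
m0         0.0    0.0    0.0   0.0
m1       479.0    0.0  479.0   0.0
add column wiki_plus_3 = t['wiki'] + 3:
dataset     c4  cifar  squad  wiki  wiki_plus_3
model                                          
m0         0.0    0.0    0.0   0.0          3.0
m1       479.0    0.0  479.0   0.0          3.0

6.0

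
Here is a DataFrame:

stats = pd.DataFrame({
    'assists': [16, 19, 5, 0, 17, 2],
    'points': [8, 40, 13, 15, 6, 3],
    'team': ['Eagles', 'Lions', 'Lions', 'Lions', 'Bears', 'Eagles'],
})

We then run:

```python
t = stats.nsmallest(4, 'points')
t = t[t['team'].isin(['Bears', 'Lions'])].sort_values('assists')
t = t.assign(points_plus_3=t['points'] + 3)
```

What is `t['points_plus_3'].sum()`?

25

take 4 rows with smallest points:
   assists  points    team
5        2       3  Eagles
4       17       6   Bears
0       16       8  Eagles
2        5      13   Lions
filter rows where team in ['Bears', 'Lions']:
   assists  points   team
4       17       6  Bears
2        5      13  Lions
sort by assists:
   assists  points   team
2        5      13  Lions
4       17       6  Bears
add column points_plus_3 = t['points'] + 3:
   assists  points   team  points_plus_3
2        5      13  Lions             16
4       17       6  Bears              9
Taking the sum of column 'points_plus_3' gives 25.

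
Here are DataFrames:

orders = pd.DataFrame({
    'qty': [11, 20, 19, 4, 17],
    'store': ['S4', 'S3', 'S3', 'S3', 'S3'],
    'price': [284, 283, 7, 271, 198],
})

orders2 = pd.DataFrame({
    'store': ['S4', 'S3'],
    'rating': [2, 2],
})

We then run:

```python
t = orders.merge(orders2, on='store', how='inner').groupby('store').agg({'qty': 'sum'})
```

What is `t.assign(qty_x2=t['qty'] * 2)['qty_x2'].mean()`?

71.0

merge on 'store' (how='inner') → 5 rows:
   qty store  price  rating
0   11    S4    284       2
1   20    S3    283       2
2   19    S3      7       2
3    4    S3    271       2
4   17    S3    198       2
group by store, sum of qty:
       qty
store     
S3      60
S4      11
add column qty_x2 = t['qty'] * 2:
       qty  qty_x2
store             
S3      60     120
S4      11      22
Finally, mean of column 'qty_x2' = 71.0.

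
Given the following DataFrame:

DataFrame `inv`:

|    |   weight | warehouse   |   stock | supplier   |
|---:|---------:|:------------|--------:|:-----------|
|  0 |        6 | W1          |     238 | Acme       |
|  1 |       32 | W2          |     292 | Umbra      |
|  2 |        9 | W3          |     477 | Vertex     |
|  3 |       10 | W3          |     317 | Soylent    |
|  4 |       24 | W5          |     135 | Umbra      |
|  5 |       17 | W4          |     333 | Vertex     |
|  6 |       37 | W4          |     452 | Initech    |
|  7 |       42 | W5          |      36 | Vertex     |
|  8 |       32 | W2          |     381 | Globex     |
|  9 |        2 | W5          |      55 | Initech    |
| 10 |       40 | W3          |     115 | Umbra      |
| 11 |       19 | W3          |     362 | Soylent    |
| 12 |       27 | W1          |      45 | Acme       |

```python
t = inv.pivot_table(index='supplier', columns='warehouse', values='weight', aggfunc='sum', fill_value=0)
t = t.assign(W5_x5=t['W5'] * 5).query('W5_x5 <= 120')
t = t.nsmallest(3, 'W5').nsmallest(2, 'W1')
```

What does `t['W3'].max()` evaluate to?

29

pivot: rows=supplier, cols=warehouse, sum(weight):
warehouse  W1  W2  W3  W4  W5
supplier                     
Acme       33   0   0   0   0
Globex      0  32   0   0   0
Initech     0   0   0  37   2
Soylent     0   0  29   0   0
Umbra       0  32  40   0  24
Vertex      0   0   9  17  42
add column W5_x5 = t['W5'] * 5:
warehouse  W1  W2  W3  W4  W5  W5_x5
supplier                            
Acme       33   0   0   0   0      0
Globex      0  32   0   0   0      0
Initech     0   0   0  37   2     10
Soylent     0   0  29   0   0      0
Umbra       0  32  40   0  24    120
Vertex      0   0   9  17  42    210
filter rows where W5_x5 <= 120:
warehouse  W1  W2  W3  W4  W5  W5_x5
supplier                            
Acme       33   0   0   0   0      0
Globex      0  32   0   0   0      0
Initech     0   0   0  37   2     10
Soylent     0   0  29   0   0      0
Umbra       0  32  40   0  24    120
take 3 rows with smallest W5:
warehouse  W1  W2  W3  W4  W5  W5_x5
supplier                            
Acme       33   0   0   0   0      0
Globex      0  32   0   0   0      0
Soylent     0   0  29   0   0      0
take 2 rows with smallest W1:
warehouse  W1  W2  W3  W4  W5  W5_x5
supplier                            
Globex      0  32   0   0   0      0
Soylent     0   0  29   0   0      0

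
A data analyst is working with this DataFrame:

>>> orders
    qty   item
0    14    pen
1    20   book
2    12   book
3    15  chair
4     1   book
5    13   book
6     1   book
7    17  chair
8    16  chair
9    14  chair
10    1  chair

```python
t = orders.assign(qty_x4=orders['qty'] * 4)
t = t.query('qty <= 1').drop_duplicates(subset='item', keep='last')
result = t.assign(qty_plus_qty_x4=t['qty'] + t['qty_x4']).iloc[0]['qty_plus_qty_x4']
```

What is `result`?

add column qty_x4 = orders['qty'] * 4:
    qty   item  qty_x4
0    14    pen      56
1    20   book      80
2    12   book      48
3    15  chair      60
4     1   book       4
5    13   book      52
6     1   book       4
7    17  chair      68
8    16  chair      64
9    14  chair      56
10    1  chair       4
filter rows where qty <= 1:
    qty   item  qty_x4
4     1   book       4
6     1   book       4
10    1  chair       4
drop duplicate item (keep=last):
    qty   item  qty_x4
6     1   book       4
10    1  chair       4
add column qty_plus_qty_x4 = t['qty'] + t['qty_x4']:
    qty   item  qty_x4  qty_plus_qty_x4
6     1   book       4                5
10    1  chair       4                5
The value at position 0, column 'qty_plus_qty_x4' is 5.

5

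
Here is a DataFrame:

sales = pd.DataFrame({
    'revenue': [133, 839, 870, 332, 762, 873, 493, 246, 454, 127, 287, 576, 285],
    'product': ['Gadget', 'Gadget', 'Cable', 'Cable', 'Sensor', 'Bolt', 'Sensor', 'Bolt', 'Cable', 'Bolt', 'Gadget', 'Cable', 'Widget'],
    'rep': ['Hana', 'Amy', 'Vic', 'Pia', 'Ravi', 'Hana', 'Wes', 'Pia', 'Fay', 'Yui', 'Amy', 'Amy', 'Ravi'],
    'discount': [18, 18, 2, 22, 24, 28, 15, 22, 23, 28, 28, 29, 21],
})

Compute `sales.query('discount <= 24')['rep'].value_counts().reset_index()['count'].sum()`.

filter rows where discount <= 24:
    revenue product   rep  discount
0       133  Gadget  Hana        18
1       839  Gadget   Amy        18
2       870   Cable   Vic         2
3       332   Cable   Pia        22
4       762  Sensor  Ravi        24
6       493  Sensor   Wes        15
7       246    Bolt   Pia        22
8       454   Cable   Fay        23
12      285  Widget  Ravi        21
value_counts of rep:
rep
Pia     2
Ravi    2
Hana    1
Amy     1
Vic     1
Wes     1
Fay     1
Name: count, dtype: int64
reset_index():
    rep  count
0   Pia      2
1  Ravi      2
2  Hana      1
3   Amy      1
4   Vic      1
5   Wes      1
6   Fay      1
Taking the sum of column 'count' gives 9.

9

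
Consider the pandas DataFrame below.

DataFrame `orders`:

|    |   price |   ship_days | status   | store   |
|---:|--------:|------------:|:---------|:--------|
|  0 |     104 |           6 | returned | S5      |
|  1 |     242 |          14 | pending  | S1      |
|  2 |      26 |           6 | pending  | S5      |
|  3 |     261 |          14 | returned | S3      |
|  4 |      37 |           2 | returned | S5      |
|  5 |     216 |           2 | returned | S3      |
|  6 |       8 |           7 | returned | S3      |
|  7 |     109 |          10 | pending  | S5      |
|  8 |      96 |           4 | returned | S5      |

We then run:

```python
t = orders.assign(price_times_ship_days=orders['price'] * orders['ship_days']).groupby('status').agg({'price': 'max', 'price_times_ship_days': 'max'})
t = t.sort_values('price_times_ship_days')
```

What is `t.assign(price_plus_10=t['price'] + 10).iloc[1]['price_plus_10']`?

add column price_times_ship_days = orders['price'] * orders['ship_days']:
   price  ship_days    status store  price_times_ship_days
0    104          6  returned    S5                    624
1    242         14   pending    S1                   3388
2     26          6   pending    S5                    156
3    261         14  returned    S3                   3654
4     37          2  returned    S5                     74
5    216          2  returned    S3                    432
6      8          7  returned    S3                     56
7    109         10   pending    S5                   1090
8     96          4  returned    S5                    384
group by status: max(price), max(price_times_ship_days):
          price  price_times_ship_days
status                                
pending     242                   3388
returned    261                   3654
sort by price_times_ship_days:
          price  price_times_ship_days
status                                
pending     242                   3388
returned    261                   3654
add column price_plus_10 = t['price'] + 10:
          price  price_times_ship_days  price_plus_10
status                                               
pending     242                   3388            252
returned    261                   3654            271
value at position 1, column 'price_plus_10' → 271

271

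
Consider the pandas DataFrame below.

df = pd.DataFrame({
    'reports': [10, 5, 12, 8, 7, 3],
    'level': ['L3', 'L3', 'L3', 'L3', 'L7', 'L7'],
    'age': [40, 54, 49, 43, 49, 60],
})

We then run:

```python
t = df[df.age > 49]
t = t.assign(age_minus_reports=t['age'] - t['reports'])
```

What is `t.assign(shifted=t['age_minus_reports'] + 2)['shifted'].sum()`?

110

filter rows where age > 49:
   reports level  age
1        5    L3   54
5        3    L7   60
add column age_minus_reports = t['age'] - t['reports']:
   reports level  age  age_minus_reports
1        5    L3   54                 49
5        3    L7   60                 57
add column shifted = t['age_minus_reports'] + 2:
   reports level  age  age_minus_reports  shifted
1        5    L3   54                 49       51
5        3    L7   60                 57       59
Then the sum of column 'shifted': 110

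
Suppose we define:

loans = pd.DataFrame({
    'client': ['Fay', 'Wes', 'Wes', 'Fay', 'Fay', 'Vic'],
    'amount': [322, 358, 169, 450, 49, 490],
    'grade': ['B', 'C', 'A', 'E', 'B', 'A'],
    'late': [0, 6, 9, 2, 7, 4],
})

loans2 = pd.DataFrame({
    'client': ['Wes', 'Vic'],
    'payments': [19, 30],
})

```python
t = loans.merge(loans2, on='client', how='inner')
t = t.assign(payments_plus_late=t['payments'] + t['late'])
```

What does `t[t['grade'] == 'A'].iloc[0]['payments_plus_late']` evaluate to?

merge on 'client' (how='inner') → 3 rows:
  client  amount grade  late  payments
0    Wes     358     C     6        19
1    Wes     169     A     9        19
2    Vic     490     A     4        30
add column payments_plus_late = t['payments'] + t['late']:
  client  amount grade  late  payments  payments_plus_late
0    Wes     358     C     6        19                  25
1    Wes     169     A     9        19                  28
2    Vic     490     A     4        30                  34
filter rows where grade == 'A':
  client  amount grade  late  payments  payments_plus_late
1    Wes     169     A     9        19                  28
2    Vic     490     A     4        30                  34
Hence 28.

28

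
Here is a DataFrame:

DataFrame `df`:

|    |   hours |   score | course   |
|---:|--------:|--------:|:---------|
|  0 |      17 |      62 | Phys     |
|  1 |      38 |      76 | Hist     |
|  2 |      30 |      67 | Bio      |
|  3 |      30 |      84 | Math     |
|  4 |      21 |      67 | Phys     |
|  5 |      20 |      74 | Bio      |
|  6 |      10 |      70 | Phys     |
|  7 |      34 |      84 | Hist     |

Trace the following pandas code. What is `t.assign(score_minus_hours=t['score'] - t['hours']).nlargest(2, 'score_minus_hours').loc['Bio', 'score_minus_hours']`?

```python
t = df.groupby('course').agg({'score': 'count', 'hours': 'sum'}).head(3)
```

-48

group by course: count(score), sum(hours):
        score  hours
course              
Bio         2     50
Hist        2     72
Math        1     30
Phys        3     48
take first 3 rows:
        score  hours
course              
Bio         2     50
Hist        2     72
Math        1     30
add column score_minus_hours = t['score'] - t['hours']:
        score  hours  score_minus_hours
course                                 
Bio         2     50                -48
Hist        2     72                -70
Math        1     30                -29
take 2 rows with largest score_minus_hours:
        score  hours  score_minus_hours
course                                 
Math        1     30                -29
Bio         2     50                -48
Then the value at row 'Bio', column 'score_minus_hours': -48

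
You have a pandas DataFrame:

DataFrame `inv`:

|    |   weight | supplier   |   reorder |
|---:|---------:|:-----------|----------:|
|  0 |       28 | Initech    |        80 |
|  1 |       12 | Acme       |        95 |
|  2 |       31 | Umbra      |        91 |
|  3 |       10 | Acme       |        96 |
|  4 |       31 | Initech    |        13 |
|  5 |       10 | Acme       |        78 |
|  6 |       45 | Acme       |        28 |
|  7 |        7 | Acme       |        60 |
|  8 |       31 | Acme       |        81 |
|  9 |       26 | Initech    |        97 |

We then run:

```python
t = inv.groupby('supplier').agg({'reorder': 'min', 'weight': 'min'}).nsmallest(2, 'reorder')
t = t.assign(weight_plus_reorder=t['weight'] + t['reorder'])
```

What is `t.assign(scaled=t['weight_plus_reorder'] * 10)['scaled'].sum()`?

740

group by supplier: min(reorder), min(weight):
          reorder  weight
supplier                 
Acme           28       7
Initech        13      26
Umbra          91      31
take 2 rows with smallest reorder:
          reorder  weight
supplier                 
Initech        13      26
Acme           28       7
add column weight_plus_reorder = t['weight'] + t['reorder']:
          reorder  weight  weight_plus_reorder
supplier                                      
Initech        13      26                   39
Acme           28       7                   35
add column scaled = t['weight_plus_reorder'] * 10:
          reorder  weight  weight_plus_reorder  scaled
supplier                                              
Initech        13      26                   39     390
Acme           28       7                   35     350
sum of column 'scaled' → 740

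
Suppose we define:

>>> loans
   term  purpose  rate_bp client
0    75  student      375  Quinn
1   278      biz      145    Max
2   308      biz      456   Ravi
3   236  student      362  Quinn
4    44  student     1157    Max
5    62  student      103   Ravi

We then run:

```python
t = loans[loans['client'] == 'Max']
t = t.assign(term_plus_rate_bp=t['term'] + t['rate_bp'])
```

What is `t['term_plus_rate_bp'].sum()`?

1624

filter rows where client == 'Max':
   term  purpose  rate_bp client
1   278      biz      145    Max
4    44  student     1157    Max
add column term_plus_rate_bp = t['term'] + t['rate_bp']:
   term  purpose  rate_bp client  term_plus_rate_bp
1   278      biz      145    Max                423
4    44  student     1157    Max               1201
Reading off the sum of column 'term_plus_rate_bp', we get 1624.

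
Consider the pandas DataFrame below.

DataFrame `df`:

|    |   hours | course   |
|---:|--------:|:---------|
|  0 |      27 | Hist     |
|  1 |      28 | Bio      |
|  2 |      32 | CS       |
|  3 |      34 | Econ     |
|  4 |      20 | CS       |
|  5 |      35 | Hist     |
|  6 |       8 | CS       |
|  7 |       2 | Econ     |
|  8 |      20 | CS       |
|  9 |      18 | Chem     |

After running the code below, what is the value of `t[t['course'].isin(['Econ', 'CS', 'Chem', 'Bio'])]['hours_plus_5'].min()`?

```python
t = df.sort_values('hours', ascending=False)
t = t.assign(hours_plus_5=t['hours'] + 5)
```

sort by hours descending:
   hours course
5     35   Hist
3     34   Econ
2     32     CS
1     28    Bio
0     27   Hist
4     20     CS
8     20     CS
9     18   Chem
6      8     CS
7      2   Econ
add column hours_plus_5 = t['hours'] + 5:
   hours course  hours_plus_5
5     35   Hist            40
3     34   Econ            39
2     32     CS            37
1     28    Bio            33
0     27   Hist            32
4     20     CS            25
8     20     CS            25
9     18   Chem            23
6      8     CS            13
7      2   Econ             7
filter rows where course in ['Econ', 'CS', 'Chem', 'Bio']:
   hours course  hours_plus_5
3     34   Econ            39
2     32     CS            37
1     28    Bio            33
4     20     CS            25
8     20     CS            25
9     18   Chem            23
6      8     CS            13
7      2   Econ             7
So min() = 7.

7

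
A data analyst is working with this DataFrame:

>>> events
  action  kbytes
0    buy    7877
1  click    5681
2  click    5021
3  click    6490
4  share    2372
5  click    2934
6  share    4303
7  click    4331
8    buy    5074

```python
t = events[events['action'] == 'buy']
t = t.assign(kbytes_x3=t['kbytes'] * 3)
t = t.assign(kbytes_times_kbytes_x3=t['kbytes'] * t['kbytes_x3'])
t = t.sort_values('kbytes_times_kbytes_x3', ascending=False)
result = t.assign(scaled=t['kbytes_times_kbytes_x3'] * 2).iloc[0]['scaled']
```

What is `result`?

372282774

filter rows where action == 'buy':
  action  kbytes
0    buy    7877
8    buy    5074
add column kbytes_x3 = t['kbytes'] * 3:
  action  kbytes  kbytes_x3
0    buy    7877      23631
8    buy    5074      15222
add column kbytes_times_kbytes_x3 = t['kbytes'] * t['kbytes_x3']:
  action  kbytes  kbytes_x3  kbytes_times_kbytes_x3
0    buy    7877      23631               186141387
8    buy    5074      15222                77236428
sort by kbytes_times_kbytes_x3 descending:
  action  kbytes  kbytes_x3  kbytes_times_kbytes_x3
0    buy    7877      23631               186141387
8    buy    5074      15222                77236428
add column scaled = t['kbytes_times_kbytes_x3'] * 2:
  action  kbytes  kbytes_x3  kbytes_times_kbytes_x3     scaled
0    buy    7877      23631               186141387  372282774
8    buy    5074      15222                77236428  154472856
Hence 372282774.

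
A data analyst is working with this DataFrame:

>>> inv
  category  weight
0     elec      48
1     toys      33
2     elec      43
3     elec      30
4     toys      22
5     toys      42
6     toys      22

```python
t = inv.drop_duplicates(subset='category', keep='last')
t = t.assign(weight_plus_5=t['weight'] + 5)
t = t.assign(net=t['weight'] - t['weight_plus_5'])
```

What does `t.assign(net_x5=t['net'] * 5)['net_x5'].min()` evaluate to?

drop duplicate category (keep=last):
  category  weight
3     elec      30
6     toys      22
add column weight_plus_5 = t['weight'] + 5:
  category  weight  weight_plus_5
3     elec      30             35
6     toys      22             27
add column net = t['weight'] - t['weight_plus_5']:
  category  weight  weight_plus_5  net
3     elec      30             35   -5
6     toys      22             27   -5
add column net_x5 = t['net'] * 5:
  category  weight  weight_plus_5  net  net_x5
3     elec      30             35   -5     -25
6     toys      22             27   -5     -25
So min() = -25.

-25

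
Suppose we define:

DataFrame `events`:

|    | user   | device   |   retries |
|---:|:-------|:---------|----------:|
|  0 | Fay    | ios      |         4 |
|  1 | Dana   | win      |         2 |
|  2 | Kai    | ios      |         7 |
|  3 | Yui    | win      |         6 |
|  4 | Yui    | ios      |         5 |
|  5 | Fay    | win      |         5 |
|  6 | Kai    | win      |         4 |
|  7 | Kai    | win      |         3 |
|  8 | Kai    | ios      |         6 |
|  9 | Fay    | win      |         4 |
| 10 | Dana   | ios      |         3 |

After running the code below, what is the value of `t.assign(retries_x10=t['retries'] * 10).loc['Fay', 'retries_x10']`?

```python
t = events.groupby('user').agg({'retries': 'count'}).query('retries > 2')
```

group by user, count of retries:
      retries
user         
Dana        2
Fay         3
Kai         4
Yui         2
filter rows where retries > 2:
      retries
user         
Fay         3
Kai         4
add column retries_x10 = t['retries'] * 10:
      retries  retries_x10
user                      
Fay         3           30
Kai         4           40
Finally, value at row 'Fay', column 'retries_x10' = 30.

30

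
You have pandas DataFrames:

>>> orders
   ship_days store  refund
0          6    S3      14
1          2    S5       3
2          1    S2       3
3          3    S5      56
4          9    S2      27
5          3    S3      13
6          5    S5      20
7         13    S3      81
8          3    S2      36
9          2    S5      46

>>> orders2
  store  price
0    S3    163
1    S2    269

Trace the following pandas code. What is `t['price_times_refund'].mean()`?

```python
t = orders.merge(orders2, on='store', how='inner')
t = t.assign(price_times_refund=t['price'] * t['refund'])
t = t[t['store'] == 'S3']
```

merge on 'store' (how='inner') → 6 rows:
   ship_days store  refund  price
0          6    S3      14    163
1          1    S2       3    269
2          9    S2      27    269
3          3    S3      13    163
4         13    S3      81    163
5          3    S2      36    269
add column price_times_refund = t['price'] * t['refund']:
   ship_days store  refund  price  price_times_refund
0          6    S3      14    163                2282
1          1    S2       3    269                 807
2          9    S2      27    269                7263
3          3    S3      13    163                2119
4         13    S3      81    163               13203
5          3    S2      36    269                9684
filter rows where store == 'S3':
   ship_days store  refund  price  price_times_refund
0          6    S3      14    163                2282
3          3    S3      13    163                2119
4         13    S3      81    163               13203
Hence 5868.0.

5868.0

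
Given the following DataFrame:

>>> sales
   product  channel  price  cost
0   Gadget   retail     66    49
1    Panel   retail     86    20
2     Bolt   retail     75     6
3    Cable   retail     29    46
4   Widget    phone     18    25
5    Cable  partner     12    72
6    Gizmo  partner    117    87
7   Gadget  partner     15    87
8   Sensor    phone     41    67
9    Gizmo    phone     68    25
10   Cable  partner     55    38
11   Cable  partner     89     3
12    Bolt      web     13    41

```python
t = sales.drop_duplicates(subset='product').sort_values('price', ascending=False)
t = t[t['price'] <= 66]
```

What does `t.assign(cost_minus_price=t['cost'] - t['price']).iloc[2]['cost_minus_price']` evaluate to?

17

drop duplicate product (keep=first):
  product  channel  price  cost
0  Gadget   retail     66    49
1   Panel   retail     86    20
2    Bolt   retail     75     6
3   Cable   retail     29    46
4  Widget    phone     18    25
6   Gizmo  partner    117    87
8  Sensor    phone     41    67
sort by price descending:
  product  channel  price  cost
6   Gizmo  partner    117    87
1   Panel   retail     86    20
2    Bolt   retail     75     6
0  Gadget   retail     66    49
8  Sensor    phone     41    67
3   Cable   retail     29    46
4  Widget    phone     18    25
filter rows where price <= 66:
  product channel  price  cost
0  Gadget  retail     66    49
8  Sensor   phone     41    67
3   Cable  retail     29    46
4  Widget   phone     18    25
add column cost_minus_price = t['cost'] - t['price']:
  product channel  price  cost  cost_minus_price
0  Gadget  retail     66    49               -17
8  Sensor   phone     41    67                26
3   Cable  retail     29    46                17
4  Widget   phone     18    25                 7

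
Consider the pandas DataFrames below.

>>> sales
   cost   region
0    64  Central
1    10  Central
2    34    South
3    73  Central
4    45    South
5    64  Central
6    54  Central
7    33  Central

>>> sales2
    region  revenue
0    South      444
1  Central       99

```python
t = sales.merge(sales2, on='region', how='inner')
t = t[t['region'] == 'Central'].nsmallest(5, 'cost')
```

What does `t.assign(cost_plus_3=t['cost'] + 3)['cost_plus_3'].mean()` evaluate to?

48.0

merge on 'region' (how='inner') → 8 rows:
   cost   region  revenue
0    64  Central       99
1    10  Central       99
2    34    South      444
3    73  Central       99
4    45    South      444
5    64  Central       99
6    54  Central       99
7    33  Central       99
filter rows where region == 'Central':
   cost   region  revenue
0    64  Central       99
1    10  Central       99
3    73  Central       99
5    64  Central       99
6    54  Central       99
7    33  Central       99
take 5 rows with smallest cost:
   cost   region  revenue
1    10  Central       99
7    33  Central       99
6    54  Central       99
0    64  Central       99
5    64  Central       99
add column cost_plus_3 = t['cost'] + 3:
   cost   region  revenue  cost_plus_3
1    10  Central       99           13
7    33  Central       99           36
6    54  Central       99           57
0    64  Central       99           67
5    64  Central       99           67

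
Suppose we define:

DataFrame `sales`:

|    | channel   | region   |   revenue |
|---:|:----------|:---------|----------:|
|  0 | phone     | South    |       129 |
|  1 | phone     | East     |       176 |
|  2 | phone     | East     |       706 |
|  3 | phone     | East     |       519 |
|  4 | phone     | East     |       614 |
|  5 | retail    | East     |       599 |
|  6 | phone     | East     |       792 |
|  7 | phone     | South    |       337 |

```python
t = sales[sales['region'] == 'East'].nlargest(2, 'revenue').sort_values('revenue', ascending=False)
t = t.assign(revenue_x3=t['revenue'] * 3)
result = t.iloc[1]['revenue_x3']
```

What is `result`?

2118

filter rows where region == 'East':
  channel region  revenue
1   phone   East      176
2   phone   East      706
3   phone   East      519
4   phone   East      614
5  retail   East      599
6   phone   East      792
take 2 rows with largest revenue:
  channel region  revenue
6   phone   East      792
2   phone   East      706
sort by revenue descending:
  channel region  revenue
6   phone   East      792
2   phone   East      706
add column revenue_x3 = t['revenue'] * 3:
  channel region  revenue  revenue_x3
6   phone   East      792        2376
2   phone   East      706        2118
value at position 1, column 'revenue_x3' → 2118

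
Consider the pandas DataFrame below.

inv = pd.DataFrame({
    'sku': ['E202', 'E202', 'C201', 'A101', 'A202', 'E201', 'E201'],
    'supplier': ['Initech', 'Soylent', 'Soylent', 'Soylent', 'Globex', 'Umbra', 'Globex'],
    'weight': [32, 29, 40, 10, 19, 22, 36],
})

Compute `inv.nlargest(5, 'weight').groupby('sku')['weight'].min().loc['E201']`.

22

take 5 rows with largest weight:
    sku supplier  weight
2  C201  Soylent      40
6  E201   Globex      36
0  E202  Initech      32
1  E202  Soylent      29
5  E201    Umbra      22
group by sku, min of weight:
sku
C201    40
E201    22
E202    29
Name: weight, dtype: int64
value at index 'E201' → 22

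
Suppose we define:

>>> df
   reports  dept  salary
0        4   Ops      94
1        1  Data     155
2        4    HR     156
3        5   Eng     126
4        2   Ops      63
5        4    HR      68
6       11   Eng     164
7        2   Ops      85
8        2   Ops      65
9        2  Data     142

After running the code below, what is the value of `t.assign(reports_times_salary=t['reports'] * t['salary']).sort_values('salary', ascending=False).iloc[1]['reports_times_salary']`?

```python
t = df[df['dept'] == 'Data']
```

284

filter rows where dept == 'Data':
   reports  dept  salary
1        1  Data     155
9        2  Data     142
add column reports_times_salary = t['reports'] * t['salary']:
   reports  dept  salary  reports_times_salary
1        1  Data     155                   155
9        2  Data     142                   284
sort by salary descending:
   reports  dept  salary  reports_times_salary
1        1  Data     155                   155
9        2  Data     142                   284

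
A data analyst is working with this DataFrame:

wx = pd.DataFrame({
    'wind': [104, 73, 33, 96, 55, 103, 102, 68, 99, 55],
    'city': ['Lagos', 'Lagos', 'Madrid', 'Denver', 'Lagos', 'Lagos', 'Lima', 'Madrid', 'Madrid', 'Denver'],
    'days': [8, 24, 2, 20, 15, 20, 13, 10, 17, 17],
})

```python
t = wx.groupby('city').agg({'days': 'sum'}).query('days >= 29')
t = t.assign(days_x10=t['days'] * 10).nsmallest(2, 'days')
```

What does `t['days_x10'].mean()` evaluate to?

330.0

group by city, sum of days:
        days
city        
Denver    37
Lagos     67
Lima      13
Madrid    29
filter rows where days >= 29:
        days
city        
Denver    37
Lagos     67
Madrid    29
add column days_x10 = t['days'] * 10:
        days  days_x10
city                  
Denver    37       370
Lagos     67       670
Madrid    29       290
take 2 rows with smallest days:
        days  days_x10
city                  
Madrid    29       290
Denver    37       370
So mean() = 330.0.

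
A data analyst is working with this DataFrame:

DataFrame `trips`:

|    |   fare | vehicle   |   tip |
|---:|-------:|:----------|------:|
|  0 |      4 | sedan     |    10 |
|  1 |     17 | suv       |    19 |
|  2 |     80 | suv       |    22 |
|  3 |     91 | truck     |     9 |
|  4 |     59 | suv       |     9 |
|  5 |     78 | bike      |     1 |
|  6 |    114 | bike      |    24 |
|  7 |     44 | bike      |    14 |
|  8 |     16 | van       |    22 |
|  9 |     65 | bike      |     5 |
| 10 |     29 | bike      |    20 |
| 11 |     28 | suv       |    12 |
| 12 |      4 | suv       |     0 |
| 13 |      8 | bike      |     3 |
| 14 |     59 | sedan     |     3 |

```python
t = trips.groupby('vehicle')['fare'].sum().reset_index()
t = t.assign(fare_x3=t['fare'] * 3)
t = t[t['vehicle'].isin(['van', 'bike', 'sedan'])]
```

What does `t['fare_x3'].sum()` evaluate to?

group by vehicle, sum of fare:
vehicle
bike     338
sedan     63
suv      188
truck     91
van       16
Name: fare, dtype: int64
reset_index():
  vehicle  fare
0    bike   338
1   sedan    63
2     suv   188
3   truck    91
4     van    16
add column fare_x3 = t['fare'] * 3:
  vehicle  fare  fare_x3
0    bike   338     1014
1   sedan    63      189
2     suv   188      564
3   truck    91      273
4     van    16       48
filter rows where vehicle in ['van', 'bike', 'sedan']:
  vehicle  fare  fare_x3
0    bike   338     1014
1   sedan    63      189
4     van    16       48
Taking the sum of column 'fare_x3' gives 1251.

1251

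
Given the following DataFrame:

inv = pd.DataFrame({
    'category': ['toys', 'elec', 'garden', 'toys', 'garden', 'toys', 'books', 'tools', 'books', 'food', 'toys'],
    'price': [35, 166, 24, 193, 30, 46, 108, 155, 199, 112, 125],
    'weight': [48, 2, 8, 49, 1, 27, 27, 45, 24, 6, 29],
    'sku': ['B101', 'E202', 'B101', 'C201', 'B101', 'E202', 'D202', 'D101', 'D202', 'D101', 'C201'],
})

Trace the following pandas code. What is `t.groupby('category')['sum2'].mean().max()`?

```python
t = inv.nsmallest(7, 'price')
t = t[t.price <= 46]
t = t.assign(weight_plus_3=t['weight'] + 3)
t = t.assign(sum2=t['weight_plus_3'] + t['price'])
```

take 7 rows with smallest price:
   category  price  weight   sku
2    garden     24       8  B101
4    garden     30       1  B101
0      toys     35      48  B101
5      toys     46      27  E202
6     books    108      27  D202
9      food    112       6  D101
10     toys    125      29  C201
filter rows where price <= 46:
  category  price  weight   sku
2   garden     24       8  B101
4   garden     30       1  B101
0     toys     35      48  B101
5     toys     46      27  E202
add column weight_plus_3 = t['weight'] + 3:
  category  price  weight   sku  weight_plus_3
2   garden     24       8  B101             11
4   garden     30       1  B101              4
0     toys     35      48  B101             51
5     toys     46      27  E202             30
add column sum2 = t['weight_plus_3'] + t['price']:
  category  price  weight   sku  weight_plus_3  sum2
2   garden     24       8  B101             11    35
4   garden     30       1  B101              4    34
0     toys     35      48  B101             51    86
5     toys     46      27  E202             30    76
group by category, mean of sum2:
category
garden    34.5
toys      81.0
Name: sum2, dtype: float64

81.0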